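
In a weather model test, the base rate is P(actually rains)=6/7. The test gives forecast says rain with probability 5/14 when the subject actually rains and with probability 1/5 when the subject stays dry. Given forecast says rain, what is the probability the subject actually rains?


P(A) = P(A|B)P(B) + P(A|B')P(B') = 5/14*6/7 + 1/5*1/7 = 82/245
P(B|A) = P(A|B)P(B)/P(A) = (15/49)/(82/245) = 75/82

75/82


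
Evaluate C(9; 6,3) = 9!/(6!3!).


9! = 362880
Denominator: 6!=720 * 3!=6
Coefficient = 362880 / 4320 = 84

84


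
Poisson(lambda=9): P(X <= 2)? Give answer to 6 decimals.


P(X<=2) = e^(-9)*9^0/0! + e^(-9)*9^1/1! + e^(-9)*9^2/2!
≈ 0.0001234098 + 0.0011106882 + 0.0049980971
= 0.0062321951
≈ 0.006232

0.006232


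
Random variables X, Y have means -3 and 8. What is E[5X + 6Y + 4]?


E[5X + 6Y + 4] = 5*E[X] + 6*E[Y] + 4
= (5)*(-3) + (6)*(8) + (4)
= -15 + 48 + 4 = 37

37


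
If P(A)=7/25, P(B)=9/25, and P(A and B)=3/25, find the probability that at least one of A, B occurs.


P(A∪B) = P(A) + P(B) - P(A∩B)
= 7/25 + 9/25 - 3/25 = 13/25

13/25


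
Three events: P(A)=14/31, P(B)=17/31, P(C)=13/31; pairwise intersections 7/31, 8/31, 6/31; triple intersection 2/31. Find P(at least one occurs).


P(A∪B∪C) = P(A)+P(B)+P(C) - P(AB)-P(AC)-P(BC) + P(ABC)
= 14/31+17/31+13/31 - 7/31-8/31-6/31 + 2/31
= 25/31

25/31


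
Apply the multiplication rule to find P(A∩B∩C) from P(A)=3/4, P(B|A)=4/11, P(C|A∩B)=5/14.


P(A∩B∩C) = P(A) * P(B|A) * P(C|A∩B)
= 3/4 * 4/11 * 5/14
= 3/11 * 5/14 = 15/154

15/154


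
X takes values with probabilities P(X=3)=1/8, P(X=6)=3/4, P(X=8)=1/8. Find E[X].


E[X] = sum(x * P(x))
= 3*1/8 + 6*3/4 + 8*1/8
= 47/8

47/8


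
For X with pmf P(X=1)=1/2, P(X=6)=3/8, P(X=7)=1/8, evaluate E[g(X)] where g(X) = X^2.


E[X^2] = sum(g(x)*P(x))
= 1*1/2 + 36*3/8 + 49*1/8
= 161/8

161/8


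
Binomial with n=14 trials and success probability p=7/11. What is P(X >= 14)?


P(X>=14) = P(X=14)
= 678223072849/379749833583241
= 678223072849/379749833583241

678223072849/379749833583241


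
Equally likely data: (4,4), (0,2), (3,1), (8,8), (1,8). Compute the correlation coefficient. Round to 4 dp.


Cov(X,Y) = 3.4800, Var(X) = 7.7600, Var(Y) = 8.6400
rho = Cov/(sqrt(VarX)*sqrt(VarY)) = 0.4250

0.4250


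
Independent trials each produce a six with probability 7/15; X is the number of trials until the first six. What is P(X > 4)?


P(X > 4) = P(first 4 trials all fail) = (1-p)^4 = (8/15)^4 = 4096/50625

4096/50625


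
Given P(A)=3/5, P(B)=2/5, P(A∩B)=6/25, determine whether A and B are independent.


P(A)*P(B) = 3/5*2/5 = 6/25
P(A∩B) = 6/25, which equals P(A)P(B), so independent

Yes, A and B are independent


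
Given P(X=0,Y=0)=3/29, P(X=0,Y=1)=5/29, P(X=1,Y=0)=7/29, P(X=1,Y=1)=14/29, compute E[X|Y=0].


P(Y=0) = 10/29
E[X|Y=0] = (0*3 + 1*7)/10 = 7/10

7/10


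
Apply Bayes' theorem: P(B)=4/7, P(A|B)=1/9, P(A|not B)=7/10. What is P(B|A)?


P(A) = P(A|B)P(B) + P(A|B')P(B') = 1/9*4/7 + 7/10*3/7 = 229/630
P(B|A) = P(A|B)P(B)/P(A) = (4/63)/(229/630) = 40/229

40/229


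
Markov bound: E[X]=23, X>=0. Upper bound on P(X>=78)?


Markov: P(X >= a) <= E[X]/a
P(X >= 78) <= 23/78

23/78


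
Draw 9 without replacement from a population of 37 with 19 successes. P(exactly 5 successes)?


P(X=5) = C(19,5)*C(18,4) / C(37,9)
= 11628*3060 / 124403620
= 35581680/124403620 = 104652/365893

104652/365893


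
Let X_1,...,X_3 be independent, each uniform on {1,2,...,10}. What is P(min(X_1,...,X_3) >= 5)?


P(min >= 5) = P(all X_i >= 5) = (P(X_1 >= 5))^3
= (6/10)^3 = (3/5)^3 = 27/125

27/125


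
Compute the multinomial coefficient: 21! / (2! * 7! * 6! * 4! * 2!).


21! = 51090942171709440000
Denominator: 2!=2 * 7!=5040 * 6!=720 * 4!=24 * 2!=2
Coefficient = 51090942171709440000 / 348364800 = 146659312800

146659312800


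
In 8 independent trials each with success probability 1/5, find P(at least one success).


P(at least one) = 1 - P(none)
P(none) = (1 - 1/5)^8 = (4/5)^8 = 65536/390625
P(at least one) = 1 - 65536/390625 = 325089/390625

325089/390625


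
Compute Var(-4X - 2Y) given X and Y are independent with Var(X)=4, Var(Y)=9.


Independence => Cov(X,Y)=0
Var(-4X - 2Y) = (-4)^2*Var(X) + (-2)^2*Var(Y)
= 16*4 + 4*9 = 100

100


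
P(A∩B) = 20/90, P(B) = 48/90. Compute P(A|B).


P(A|B) = P(A∩B)/P(B) = (20/90)/(48/90) = 20/48 = 5/12

5/12


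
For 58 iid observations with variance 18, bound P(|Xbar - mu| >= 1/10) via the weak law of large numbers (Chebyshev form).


Var(Xbar) = Var(X)/n = 18/58
Chebyshev: P(|Xbar-mu| >= 1/10) <= Var(Xbar)/(1/10)^2 = (9/29)/(1/100) = 900/29
Bound exceeds 1, so trivial bound: 1

1


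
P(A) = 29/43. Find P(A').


P(A') = 1 - P(A) = 1 - 29/43 = 14/43

14/43


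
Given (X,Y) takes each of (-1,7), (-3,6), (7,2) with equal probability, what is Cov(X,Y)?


E[X]=1, E[Y]=5, E[XY]=-11/3
Cov(X,Y) = E[XY] - E[X]E[Y] = -11/3 - 1*5 = -26/3

-26/3


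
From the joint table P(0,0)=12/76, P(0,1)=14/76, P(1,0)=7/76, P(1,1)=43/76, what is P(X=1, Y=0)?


Read from table: P(X=1, Y=0) = 7/76

7/76


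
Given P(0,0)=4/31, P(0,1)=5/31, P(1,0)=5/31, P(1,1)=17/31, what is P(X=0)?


P(X=0) = P(0,0)+P(0,1) = 4/31 + 5/31 = 9/31

9/31


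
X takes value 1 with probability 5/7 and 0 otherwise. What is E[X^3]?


For Bernoulli: X in {0,1}
E[X^3] = 0^3*(1-5/7) + 1^3*5/7 = 5/7

5/7


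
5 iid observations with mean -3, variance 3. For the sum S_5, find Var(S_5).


By independence, Var(S_n) = n*Var(X_1) = 5*3 = 15

15


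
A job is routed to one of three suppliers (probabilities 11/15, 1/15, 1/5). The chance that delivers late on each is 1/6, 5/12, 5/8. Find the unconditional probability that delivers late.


P(A) = P(A|B1)P(B1) + P(A|B2)P(B2) + P(A|B3)P(B3)
= 1/6*11/15 + 5/12*1/15 + 5/8*1/5
= 11/90 + 1/36 + 1/8 = 11/40

11/40


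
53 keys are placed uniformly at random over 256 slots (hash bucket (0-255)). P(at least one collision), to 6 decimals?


P(all different) = prod((256-i)/256 for i=0..52) = 0.003046
P(at least one match) = 1 - 0.003046 = 0.996954

0.996954


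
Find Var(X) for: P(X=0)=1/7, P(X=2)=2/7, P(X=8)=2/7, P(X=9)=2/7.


E[X] = 38/7, E[X^2] = 298/7
Var(X) = E[X^2] - (E[X])^2 = 298/7 - (38/7)^2 = 642/49

642/49


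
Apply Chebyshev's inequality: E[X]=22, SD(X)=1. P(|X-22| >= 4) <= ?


k = 4/1 = 4
Chebyshev: P(|X-mu| >= k*sigma) <= 1/k^2 = 1/4^2 = 1/16

1/16


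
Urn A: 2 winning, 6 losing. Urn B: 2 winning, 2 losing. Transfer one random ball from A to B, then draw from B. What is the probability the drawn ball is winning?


P(transfer winning) = 2/8 = 1/4; P(transfer losing) = 3/4
If winning transferred: Urn II has 3 winning of 5, so P(winning|winning moved) = 3/5
If losing transferred: Urn II has 2 winning of 5, so P(winning|losing moved) = 2/5
By total probability: P(winning) = 1/4*3/5 + 3/4*2/5 = 9/20

9/20


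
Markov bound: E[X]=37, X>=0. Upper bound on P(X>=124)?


Markov: P(X >= a) <= E[X]/a
P(X >= 124) <= 37/124

37/124


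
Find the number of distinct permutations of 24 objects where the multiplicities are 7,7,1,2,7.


24! = 620448401733239439360000
Denominator: 7!=5040 * 7!=5040 * 1!=1 * 2!=2 * 7!=5040
Coefficient = 620448401733239439360000 / 256048128000 = 2423171013120

2423171013120


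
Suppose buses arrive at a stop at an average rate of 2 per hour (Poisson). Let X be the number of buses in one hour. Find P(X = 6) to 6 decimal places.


P(X=6) = e^(-2) * 2^6 / 6!
≈ 0.1353352832 * 64 / 720
≈ 0.012030

0.012030


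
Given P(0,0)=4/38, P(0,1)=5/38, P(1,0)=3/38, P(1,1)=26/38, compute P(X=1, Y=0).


Read from table: P(X=1, Y=0) = 3/38

3/38


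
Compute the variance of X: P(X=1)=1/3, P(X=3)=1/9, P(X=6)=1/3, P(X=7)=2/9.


E[X] = 38/9, E[X^2] = 218/9
Var(X) = E[X^2] - (E[X])^2 = 218/9 - (38/9)^2 = 518/81

518/81


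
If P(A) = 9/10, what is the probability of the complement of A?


P(A') = 1 - P(A) = 1 - 9/10 = 1/10

1/10


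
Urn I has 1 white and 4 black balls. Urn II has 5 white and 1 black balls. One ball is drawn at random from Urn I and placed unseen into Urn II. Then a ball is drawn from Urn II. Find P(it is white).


P(transfer white) = 1/5; P(transfer black) = 4/5
If white transferred: Urn II has 6 white of 7, so P(white|white moved) = 6/7
If black transferred: Urn II has 5 white of 7, so P(white|black moved) = 5/7
By total probability: P(white) = 1/5*6/7 + 4/5*5/7 = 26/35

26/35


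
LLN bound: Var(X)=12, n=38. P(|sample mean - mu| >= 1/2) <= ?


Var(Xbar) = Var(X)/n = 12/38
Chebyshev: P(|Xbar-mu| >= 1/2) <= Var(Xbar)/(1/2)^2 = (6/19)/(1/4) = 24/19
Bound exceeds 1, so trivial bound: 1

1


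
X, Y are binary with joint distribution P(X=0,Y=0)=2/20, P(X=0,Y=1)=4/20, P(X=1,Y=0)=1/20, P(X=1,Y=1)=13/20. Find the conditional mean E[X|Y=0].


P(Y=0) = 3/20
E[X|Y=0] = (0*2 + 1*1)/3 = 1/3

1/3


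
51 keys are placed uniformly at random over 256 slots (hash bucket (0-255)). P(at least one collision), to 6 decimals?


P(all different) = prod((256-i)/256 for i=0..50) = 0.004774
P(at least one match) = 1 - 0.004774 = 0.995226

0.995226


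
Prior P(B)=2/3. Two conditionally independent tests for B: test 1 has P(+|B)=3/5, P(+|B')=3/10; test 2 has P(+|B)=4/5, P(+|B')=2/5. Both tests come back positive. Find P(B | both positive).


After test 1: P(+) = 3/5*2/3 + 3/10*1/3 = 1/2
P(B|+) = (2/5)/(1/2) = 4/5
After test 2 (use post1 as new prior): P(+) = 4/5*4/5 + 2/5*1/5 = 18/25
P(B|+,+) = (16/25)/(18/25) = 8/9

8/9


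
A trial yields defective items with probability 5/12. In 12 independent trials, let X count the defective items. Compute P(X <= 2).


P(X<=2) = P(X=0) + P(X=1) + P(X=2)
= 13841287201/8916100448256 + 9886633715/743008370688 + 77680693475/1486016741376
= 598565052631/8916100448256

598565052631/8916100448256


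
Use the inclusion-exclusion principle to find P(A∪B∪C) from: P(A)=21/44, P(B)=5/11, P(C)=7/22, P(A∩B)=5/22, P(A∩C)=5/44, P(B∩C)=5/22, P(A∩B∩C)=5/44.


P(A∪B∪C) = P(A)+P(B)+P(C) - P(AB)-P(AC)-P(BC) + P(ABC)
= 21/44+5/11+7/22 - 5/22-5/44-5/22 + 5/44
= 35/44

35/44


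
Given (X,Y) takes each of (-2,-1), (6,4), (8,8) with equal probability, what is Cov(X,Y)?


E[X]=4, E[Y]=11/3, E[XY]=30
Cov(X,Y) = E[XY] - E[X]E[Y] = 30 - 4*11/3 = 46/3

46/3


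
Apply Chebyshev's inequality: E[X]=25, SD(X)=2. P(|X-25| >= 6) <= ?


k = 6/2 = 3
Chebyshev: P(|X-mu| >= k*sigma) <= 1/k^2 = 1/3^2 = 1/9

1/9


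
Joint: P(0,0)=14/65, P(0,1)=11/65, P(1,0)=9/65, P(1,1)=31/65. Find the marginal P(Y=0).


P(Y=0) = P(0,0)+P(1,0) = 14/65 + 9/65 = 23/65

23/65


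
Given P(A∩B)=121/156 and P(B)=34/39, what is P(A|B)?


P(A|B) = P(A∩B)/P(B) = (121/156)/(136/156) = 121/136

121/136


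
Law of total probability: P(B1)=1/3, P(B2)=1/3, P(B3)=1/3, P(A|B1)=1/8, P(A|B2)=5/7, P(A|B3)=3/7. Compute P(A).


P(A) = P(A|B1)P(B1) + P(A|B2)P(B2) + P(A|B3)P(B3)
= 1/8*1/3 + 5/7*1/3 + 3/7*1/3
= 1/24 + 5/21 + 1/7 = 71/168

71/168


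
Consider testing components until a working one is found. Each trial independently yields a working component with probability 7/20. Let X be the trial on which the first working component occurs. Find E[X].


For geometric (trials until first success), E[X] = 1/p = 1/(7/20) = 20/7

20/7


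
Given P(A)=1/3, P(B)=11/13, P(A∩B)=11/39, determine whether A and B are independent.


P(A)*P(B) = 1/3*11/13 = 11/39
P(A∩B) = 11/39, which equals P(A)P(B), so independent

Yes, A and B are independent


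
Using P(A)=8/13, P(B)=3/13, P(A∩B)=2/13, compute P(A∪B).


P(A∪B) = P(A) + P(B) - P(A∩B)
= 8/13 + 3/13 - 2/13 = 9/13

9/13


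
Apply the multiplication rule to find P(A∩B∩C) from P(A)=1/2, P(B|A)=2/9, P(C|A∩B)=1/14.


P(A∩B∩C) = P(A) * P(B|A) * P(C|A∩B)
= 1/2 * 2/9 * 1/14
= 1/9 * 1/14 = 1/126

1/126


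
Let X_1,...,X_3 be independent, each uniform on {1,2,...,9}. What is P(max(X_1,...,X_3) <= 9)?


P(max <= 9) = P(all X_i <= 9) = (P(X_1 <= 9))^3
= (9/9)^3 = 1^3 = 1

1


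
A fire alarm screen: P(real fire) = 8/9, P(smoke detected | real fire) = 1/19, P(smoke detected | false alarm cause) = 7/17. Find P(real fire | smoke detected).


P(A) = P(A|B)P(B) + P(A|B')P(B') = 1/19*8/9 + 7/17*1/9 = 269/2907
P(B|A) = P(A|B)P(B)/P(A) = (8/171)/(269/2907) = 136/269

136/269


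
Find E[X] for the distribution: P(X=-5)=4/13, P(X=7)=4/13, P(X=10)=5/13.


E[X] = sum(x * P(x))
= -5*4/13 + 7*4/13 + 10*5/13
= 58/13

58/13


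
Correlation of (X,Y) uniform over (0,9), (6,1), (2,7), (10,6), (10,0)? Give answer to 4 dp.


Cov(X,Y) = -9.7600, Var(X) = 16.6400, Var(Y) = 12.2400
rho = Cov/(sqrt(VarX)*sqrt(VarY)) = -0.6839

-0.6839


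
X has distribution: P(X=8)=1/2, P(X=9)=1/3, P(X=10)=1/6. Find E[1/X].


E[1/X] = sum(g(x)*P(x))
= 1/8*1/2 + 1/9*1/3 + 1/10*1/6
= 251/2160

251/2160


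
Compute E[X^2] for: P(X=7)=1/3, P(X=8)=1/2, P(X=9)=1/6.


E[X^2] = sum(x^2 * P(x))
= 49*1/3 + 64*1/2 + 81*1/6
= 371/6

371/6


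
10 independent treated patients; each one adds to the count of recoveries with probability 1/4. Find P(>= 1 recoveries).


P(at least one) = 1 - P(none)
P(none) = (1 - 1/4)^10 = (3/4)^10 = 59049/1048576
P(at least one) = 1 - 59049/1048576 = 989527/1048576

989527/1048576


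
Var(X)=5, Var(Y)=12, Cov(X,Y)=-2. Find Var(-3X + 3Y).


Var(-3X + 3Y) = (-3)^2*Var(X) + 3^2*Var(Y) + 2*(-3)*3*Cov(X,Y)
= 9*5 + 9*12 - 18*(-2)
= 45 + 108 + 36 = 189

189


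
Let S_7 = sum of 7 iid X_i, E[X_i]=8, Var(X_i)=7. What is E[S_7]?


E[S_n] = n*E[X_1] = 7*8 = 56

56


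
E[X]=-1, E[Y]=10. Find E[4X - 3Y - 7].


E[4X - 3Y - 7] = 4*E[X] - 3*E[Y] - 7
= (4)*(-1) + (-3)*(10) + (-7)
= -4 - 30 - 7 = -41

-41


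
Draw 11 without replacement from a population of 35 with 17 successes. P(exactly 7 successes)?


P(X=7) = C(17,7)*C(18,4) / C(35,11)
= 19448*3060 / 417225900
= 59510880/417225900 = 4488/31465

4488/31465


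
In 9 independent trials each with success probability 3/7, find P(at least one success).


P(at least one) = 1 - P(none)
P(none) = (1 - 3/7)^9 = (4/7)^9 = 262144/40353607
P(at least one) = 1 - 262144/40353607 = 40091463/40353607

40091463/40353607


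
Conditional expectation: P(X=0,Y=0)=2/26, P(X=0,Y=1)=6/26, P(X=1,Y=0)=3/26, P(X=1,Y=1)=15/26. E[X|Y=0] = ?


P(Y=0) = 5/26
E[X|Y=0] = (0*2 + 1*3)/5 = 3/5

3/5


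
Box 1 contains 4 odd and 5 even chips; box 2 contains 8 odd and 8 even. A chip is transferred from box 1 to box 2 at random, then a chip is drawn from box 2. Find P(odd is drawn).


P(transfer odd) = 4/9; P(transfer even) = 5/9
If odd transferred: Urn II has 9 odd of 17, so P(odd|odd moved) = 9/17
If even transferred: Urn II has 8 odd of 17, so P(odd|even moved) = 8/17
By total probability: P(odd) = 4/9*9/17 + 5/9*8/17 = 76/153

76/153


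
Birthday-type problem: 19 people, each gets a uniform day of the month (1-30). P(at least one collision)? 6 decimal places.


P(all different) = prod((30-i)/30 for i=0..18) = 0.000572
P(at least one match) = 1 - 0.000572 = 0.999428

0.999428


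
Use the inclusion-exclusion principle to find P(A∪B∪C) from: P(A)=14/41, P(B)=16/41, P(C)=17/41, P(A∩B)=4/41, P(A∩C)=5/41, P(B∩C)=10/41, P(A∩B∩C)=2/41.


P(A∪B∪C) = P(A)+P(B)+P(C) - P(AB)-P(AC)-P(BC) + P(ABC)
= 14/41+16/41+17/41 - 4/41-5/41-10/41 + 2/41
= 30/41

30/41


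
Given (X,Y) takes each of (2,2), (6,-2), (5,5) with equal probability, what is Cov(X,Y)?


E[X]=13/3, E[Y]=5/3, E[XY]=17/3
Cov(X,Y) = E[XY] - E[X]E[Y] = 17/3 - 13/3*5/3 = -14/9

-14/9


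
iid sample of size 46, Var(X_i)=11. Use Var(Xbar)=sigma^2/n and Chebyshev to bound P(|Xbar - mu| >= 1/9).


Var(Xbar) = Var(X)/n = 11/46
Chebyshev: P(|Xbar-mu| >= 1/9) <= Var(Xbar)/(1/9)^2 = (11/46)/(1/81) = 891/46
Bound exceeds 1, so trivial bound: 1

1


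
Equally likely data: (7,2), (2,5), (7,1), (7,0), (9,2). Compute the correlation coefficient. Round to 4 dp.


Cov(X,Y) = -3.0000, Var(X) = 5.4400, Var(Y) = 2.8000
rho = Cov/(sqrt(VarX)*sqrt(VarY)) = -0.7687

-0.7687


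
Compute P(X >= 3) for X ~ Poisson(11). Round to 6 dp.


P(X>=3) = 1 - P(X<=2) = 1 - (e^(-11)*11^0/0! + e^(-11)*11^1/1! + e^(-11)*11^2/2!)
≈ 1 - (0.0000167017 + 0.0001837187 + 0.0010104529)
= 1 - 0.0012108733 = 0.9987891267
≈ 0.998789

0.998789


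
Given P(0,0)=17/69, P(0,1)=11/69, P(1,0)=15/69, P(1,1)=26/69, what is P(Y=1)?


P(Y=1) = P(0,1)+P(1,1) = 11/69 + 26/69 = 37/69

37/69


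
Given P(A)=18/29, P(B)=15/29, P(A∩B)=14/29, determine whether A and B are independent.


P(A)*P(B) = 18/29*15/29 = 270/841
P(A∩B) = 14/29 != 270/841, so not independent

No, A and B are not independent


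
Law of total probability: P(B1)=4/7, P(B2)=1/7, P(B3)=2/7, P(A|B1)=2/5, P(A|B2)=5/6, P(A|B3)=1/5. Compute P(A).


P(A) = P(A|B1)P(B1) + P(A|B2)P(B2) + P(A|B3)P(B3)
= 2/5*4/7 + 5/6*1/7 + 1/5*2/7
= 8/35 + 5/42 + 2/35 = 17/42

17/42


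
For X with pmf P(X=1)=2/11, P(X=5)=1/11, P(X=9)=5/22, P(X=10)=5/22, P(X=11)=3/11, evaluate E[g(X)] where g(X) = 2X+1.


E[2X+1] = sum(g(x)*P(x))
= 3*2/11 + 11*1/11 + 19*5/22 + 21*5/22 + 23*3/11
= 186/11

186/11


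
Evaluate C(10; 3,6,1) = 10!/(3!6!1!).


10! = 3628800
Denominator: 3!=6 * 6!=720 * 1!=1
Coefficient = 3628800 / 4320 = 840

840


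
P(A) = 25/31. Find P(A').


P(A') = 1 - P(A) = 1 - 25/31 = 6/31

6/31


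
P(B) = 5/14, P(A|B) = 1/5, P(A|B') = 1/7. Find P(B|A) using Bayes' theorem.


P(A) = P(A|B)P(B) + P(A|B')P(B') = 1/5*5/14 + 1/7*9/14 = 8/49
P(B|A) = P(A|B)P(B)/P(A) = (1/14)/(8/49) = 7/16

7/16


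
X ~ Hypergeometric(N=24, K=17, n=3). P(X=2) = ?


P(X=2) = C(17,2)*C(7,1) / C(24,3)
= 136*7 / 2024
= 952/2024 = 119/253

119/253


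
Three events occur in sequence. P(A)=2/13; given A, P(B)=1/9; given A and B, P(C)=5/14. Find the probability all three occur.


P(A∩B∩C) = P(A) * P(B|A) * P(C|A∩B)
= 2/13 * 1/9 * 5/14
= 2/117 * 5/14 = 5/819

5/819


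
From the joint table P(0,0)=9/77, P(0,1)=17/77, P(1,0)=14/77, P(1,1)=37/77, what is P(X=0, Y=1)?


Read from table: P(X=0, Y=1) = 17/77

17/77


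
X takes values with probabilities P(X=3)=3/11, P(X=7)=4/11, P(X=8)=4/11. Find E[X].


E[X] = sum(x * P(x))
= 3*3/11 + 7*4/11 + 8*4/11
= 69/11

69/11


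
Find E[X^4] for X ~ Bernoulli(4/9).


For Bernoulli: X in {0,1}
E[X^4] = 0^4*(1-4/9) + 1^4*4/9 = 4/9

4/9


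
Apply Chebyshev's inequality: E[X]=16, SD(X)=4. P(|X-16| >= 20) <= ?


k = 20/4 = 5
Chebyshev: P(|X-mu| >= k*sigma) <= 1/k^2 = 1/5^2 = 1/25

1/25


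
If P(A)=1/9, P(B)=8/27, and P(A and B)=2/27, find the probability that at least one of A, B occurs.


P(A∪B) = P(A) + P(B) - P(A∩B)
= 1/9 + 8/27 - 2/27 = 1/3

1/3


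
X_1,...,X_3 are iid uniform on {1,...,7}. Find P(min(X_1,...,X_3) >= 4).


P(min >= 4) = P(all X_i >= 4) = (P(X_1 >= 4))^3
= (4/7)^3 = 64/343

64/343


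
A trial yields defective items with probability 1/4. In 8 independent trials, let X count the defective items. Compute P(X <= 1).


P(X<=1) = P(X=0) + P(X=1)
= 6561/65536 + 2187/8192
= 24057/65536

24057/65536


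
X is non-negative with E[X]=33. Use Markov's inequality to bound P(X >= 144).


Markov: P(X >= a) <= E[X]/a
P(X >= 144) <= 33/144 = 11/48

11/48


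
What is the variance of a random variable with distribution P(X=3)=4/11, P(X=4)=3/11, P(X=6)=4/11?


E[X] = 48/11, E[X^2] = 228/11
Var(X) = E[X^2] - (E[X])^2 = 228/11 - (48/11)^2 = 204/121

204/121


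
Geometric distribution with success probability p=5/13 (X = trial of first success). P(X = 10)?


P(X=10) = (1-p)^9 * p = (8/13)^9 * 5/13
= 134217728/10604499373 * 5/13 = 671088640/137858491849

671088640/137858491849


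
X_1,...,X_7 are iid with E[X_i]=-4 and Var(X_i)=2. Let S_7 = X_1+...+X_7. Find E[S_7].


E[S_n] = n*E[X_1] = 7*-4 = -28

-28


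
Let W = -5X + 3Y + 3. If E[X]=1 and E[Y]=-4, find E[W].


E[-5X + 3Y + 3] = -5*E[X] + 3*E[Y] + 3
= (-5)*(1) + (3)*(-4) + (3)
= -5 - 12 + 3 = -14

-14


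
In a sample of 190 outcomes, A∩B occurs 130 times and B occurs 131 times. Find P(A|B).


P(A|B) = P(A∩B)/P(B) = (130/190)/(131/190) = 130/131

130/131


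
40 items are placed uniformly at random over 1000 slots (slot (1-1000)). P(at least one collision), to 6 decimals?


P(all different) = prod((1000-i)/1000 for i=0..39) = 0.453628
P(at least one match) = 1 - 0.453628 = 0.546372

0.546372


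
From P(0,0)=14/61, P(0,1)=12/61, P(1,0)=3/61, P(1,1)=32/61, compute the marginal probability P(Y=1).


P(Y=1) = P(0,1)+P(1,1) = 12/61 + 32/61 = 44/61

44/61


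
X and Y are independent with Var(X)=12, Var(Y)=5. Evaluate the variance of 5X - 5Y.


Independence => Cov(X,Y)=0
Var(5X - 5Y) = 5^2*Var(X) + (-5)^2*Var(Y)
= 25*12 + 25*5 = 425

425


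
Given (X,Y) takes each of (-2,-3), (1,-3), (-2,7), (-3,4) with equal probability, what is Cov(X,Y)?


E[X]=-3/2, E[Y]=5/4, E[XY]=-23/4
Cov(X,Y) = E[XY] - E[X]E[Y] = -23/4 + 3/2*5/4 = -31/8

-31/8


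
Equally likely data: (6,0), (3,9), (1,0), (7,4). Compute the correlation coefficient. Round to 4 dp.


Cov(X,Y) = -0.0625, Var(X) = 5.6875, Var(Y) = 13.6875
rho = Cov/(sqrt(VarX)*sqrt(VarY)) = -0.0071

-0.0071


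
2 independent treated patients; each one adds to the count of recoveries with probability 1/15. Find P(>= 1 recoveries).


P(at least one) = 1 - P(none)
P(none) = (1 - 1/15)^2 = (14/15)^2 = 196/225
P(at least one) = 1 - 196/225 = 29/225

29/225


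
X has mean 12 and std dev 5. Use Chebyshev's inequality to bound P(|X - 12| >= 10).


k = 10/5 = 2
Chebyshev: P(|X-mu| >= k*sigma) <= 1/k^2 = 1/2^2 = 1/4

1/4


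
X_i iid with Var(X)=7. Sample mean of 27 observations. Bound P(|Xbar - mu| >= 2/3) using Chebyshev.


Var(Xbar) = Var(X)/n = 7/27
Chebyshev: P(|Xbar-mu| >= 2/3) <= Var(Xbar)/(2/3)^2 = (7/27)/(4/9) = 7/12

7/12


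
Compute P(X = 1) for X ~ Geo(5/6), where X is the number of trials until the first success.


P(X=1) = (1-p)^0 * p = (1/6)^0 * 5/6
= 1 * 5/6 = 5/6

5/6


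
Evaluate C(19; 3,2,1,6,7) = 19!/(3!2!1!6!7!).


19! = 121645100408832000
Denominator: 3!=6 * 2!=2 * 1!=1 * 6!=720 * 7!=5040
Coefficient = 121645100408832000 / 43545600 = 2793510720

2793510720


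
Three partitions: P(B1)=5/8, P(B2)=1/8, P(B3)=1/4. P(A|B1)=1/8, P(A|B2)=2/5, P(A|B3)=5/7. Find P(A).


P(A) = P(A|B1)P(B1) + P(A|B2)P(B2) + P(A|B3)P(B3)
= 1/8*5/8 + 2/5*1/8 + 5/7*1/4
= 5/64 + 1/20 + 5/28 = 687/2240

687/2240


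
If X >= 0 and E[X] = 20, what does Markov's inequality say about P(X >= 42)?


Markov: P(X >= a) <= E[X]/a
P(X >= 42) <= 20/42 = 10/21

10/21


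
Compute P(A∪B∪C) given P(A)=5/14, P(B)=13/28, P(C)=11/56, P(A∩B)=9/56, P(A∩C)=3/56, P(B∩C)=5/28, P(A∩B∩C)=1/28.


P(A∪B∪C) = P(A)+P(B)+P(C) - P(AB)-P(AC)-P(BC) + P(ABC)
= 5/14+13/28+11/56 - 9/56-3/56-5/28 + 1/28
= 37/56

37/56


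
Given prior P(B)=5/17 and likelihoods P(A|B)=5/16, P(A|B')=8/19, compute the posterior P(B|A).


P(A) = P(A|B)P(B) + P(A|B')P(B') = 5/16*5/17 + 8/19*12/17 = 2011/5168
P(B|A) = P(A|B)P(B)/P(A) = (25/272)/(2011/5168) = 475/2011

475/2011


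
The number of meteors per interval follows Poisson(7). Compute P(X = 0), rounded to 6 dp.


P(X=0) = e^(-7) * 7^0 / 0!
≈ 0.0009118819656 * 1 / 1
≈ 0.000912

0.000912


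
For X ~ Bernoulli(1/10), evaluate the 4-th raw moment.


For Bernoulli: X in {0,1}
E[X^4] = 0^4*(1-1/10) + 1^4*1/10 = 1/10

1/10


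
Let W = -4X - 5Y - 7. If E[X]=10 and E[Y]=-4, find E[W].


E[-4X - 5Y - 7] = -4*E[X] - 5*E[Y] - 7
= (-4)*(10) + (-5)*(-4) + (-7)
= -40 + 20 - 7 = -27

-27


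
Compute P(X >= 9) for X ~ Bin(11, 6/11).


P(X>=9) = P(X=9) + P(X=10) + P(X=11)
= 1259712000/25937424601 + 302330880/25937424601 + 362797056/285311670611
= 17545268736/285311670611

17545268736/285311670611


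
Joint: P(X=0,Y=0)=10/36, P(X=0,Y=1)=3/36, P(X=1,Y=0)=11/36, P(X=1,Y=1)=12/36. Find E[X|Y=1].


P(Y=1) = 15/36
E[X|Y=1] = (0*3 + 1*12)/15 = 12/15 = 4/5

4/5


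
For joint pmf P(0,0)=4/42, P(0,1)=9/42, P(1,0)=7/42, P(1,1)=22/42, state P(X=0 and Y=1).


Read from table: P(X=0, Y=1) = 9/42 = 3/14

3/14


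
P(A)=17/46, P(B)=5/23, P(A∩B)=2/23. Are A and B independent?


P(A)*P(B) = 17/46*5/23 = 85/1058
P(A∩B) = 2/23 != 85/1058, so not independent

No, A and B are not independent


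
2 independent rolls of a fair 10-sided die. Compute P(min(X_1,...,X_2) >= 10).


P(min >= 10) = P(all X_i >= 10) = (P(X_1 >= 10))^2
= (1/10)^2 = 1/100

1/100


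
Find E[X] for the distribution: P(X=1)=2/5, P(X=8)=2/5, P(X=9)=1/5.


E[X] = sum(x * P(x))
= 1*2/5 + 8*2/5 + 9*1/5
= 27/5

27/5


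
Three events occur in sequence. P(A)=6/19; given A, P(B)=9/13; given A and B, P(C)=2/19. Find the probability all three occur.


P(A∩B∩C) = P(A) * P(B|A) * P(C|A∩B)
= 6/19 * 9/13 * 2/19
= 54/247 * 2/19 = 108/4693

108/4693


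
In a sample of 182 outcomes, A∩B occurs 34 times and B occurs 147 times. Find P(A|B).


P(A|B) = P(A∩B)/P(B) = (34/182)/(147/182) = 34/147

34/147


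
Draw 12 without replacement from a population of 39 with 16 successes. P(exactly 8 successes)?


P(X=8) = C(16,8)*C(23,4) / C(39,12)
= 12870*8855 / 3910797436
= 113963850/3910797436 = 626175/21487898

626175/21487898


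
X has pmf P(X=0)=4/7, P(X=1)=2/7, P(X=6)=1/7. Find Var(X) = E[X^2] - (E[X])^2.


E[X] = 8/7, E[X^2] = 38/7
Var(X) = E[X^2] - (E[X])^2 = 38/7 - (8/7)^2 = 202/49

202/49


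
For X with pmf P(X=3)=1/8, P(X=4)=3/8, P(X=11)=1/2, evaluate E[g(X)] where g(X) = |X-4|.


E[|X-4|] = sum(g(x)*P(x))
= 1*1/8 + 0*3/8 + 7*1/2
= 29/8

29/8


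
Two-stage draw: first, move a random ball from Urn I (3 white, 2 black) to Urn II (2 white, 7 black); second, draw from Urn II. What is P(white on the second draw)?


P(transfer white) = 3/5; P(transfer black) = 2/5
If white transferred: Urn II has 3 white of 10, so P(white|white moved) = 3/10
If black transferred: Urn II has 2 white of 10, so P(white|black moved) = 1/5
By total probability: P(white) = 3/5*3/10 + 2/5*1/5 = 13/50

13/50


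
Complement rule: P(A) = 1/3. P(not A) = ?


P(A') = 1 - P(A) = 1 - 1/3 = 2/3

2/3


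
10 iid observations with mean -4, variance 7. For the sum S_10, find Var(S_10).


By independence, Var(S_n) = n*Var(X_1) = 10*7 = 70

70


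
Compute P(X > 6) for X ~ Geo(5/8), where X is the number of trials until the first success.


P(X > 6) = P(first 6 trials all fail) = (1-p)^6 = (3/8)^6 = 729/262144

729/262144


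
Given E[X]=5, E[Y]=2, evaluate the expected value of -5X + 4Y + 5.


E[-5X + 4Y + 5] = -5*E[X] + 4*E[Y] + 5
= (-5)*(5) + (4)*(2) + (5)
= -25 + 8 + 5 = -12

-12


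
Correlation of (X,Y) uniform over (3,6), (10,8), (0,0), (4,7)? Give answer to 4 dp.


Cov(X,Y) = 9.1875, Var(X) = 13.1875, Var(Y) = 9.6875
rho = Cov/(sqrt(VarX)*sqrt(VarY)) = 0.8128

0.8128


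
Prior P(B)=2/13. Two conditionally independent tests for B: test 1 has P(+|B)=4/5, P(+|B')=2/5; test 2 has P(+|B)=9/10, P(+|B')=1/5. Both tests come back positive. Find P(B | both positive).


After test 1: P(+) = 4/5*2/13 + 2/5*11/13 = 6/13
P(B|+) = (8/65)/(6/13) = 4/15
After test 2 (use post1 as new prior): P(+) = 9/10*4/15 + 1/5*11/15 = 29/75
P(B|+,+) = (6/25)/(29/75) = 18/29

18/29


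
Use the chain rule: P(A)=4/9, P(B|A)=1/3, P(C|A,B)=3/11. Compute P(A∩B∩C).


P(A∩B∩C) = P(A) * P(B|A) * P(C|A∩B)
= 4/9 * 1/3 * 3/11
= 4/27 * 3/11 = 4/99

4/99


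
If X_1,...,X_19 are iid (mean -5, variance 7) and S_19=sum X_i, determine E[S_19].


E[S_n] = n*E[X_1] = 19*-5 = -95

-95


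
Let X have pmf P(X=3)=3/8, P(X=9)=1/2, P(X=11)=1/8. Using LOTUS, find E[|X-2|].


E[|X-2|] = sum(g(x)*P(x))
= 1*3/8 + 7*1/2 + 9*1/8
= 5

5


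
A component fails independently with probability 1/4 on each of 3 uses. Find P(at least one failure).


P(at least one) = 1 - P(none)
P(none) = (1 - 1/4)^3 = (3/4)^3 = 27/64
P(at least one) = 1 - 27/64 = 37/64

37/64


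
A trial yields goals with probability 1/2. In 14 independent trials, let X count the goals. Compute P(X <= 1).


P(X<=1) = P(X=0) + P(X=1)
= 1/16384 + 7/8192
= 15/16384

15/16384


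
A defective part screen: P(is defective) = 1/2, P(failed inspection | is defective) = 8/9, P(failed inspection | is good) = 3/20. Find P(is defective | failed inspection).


P(A) = P(A|B)P(B) + P(A|B')P(B') = 8/9*1/2 + 3/20*1/2 = 187/360
P(B|A) = P(A|B)P(B)/P(A) = (4/9)/(187/360) = 160/187

160/187


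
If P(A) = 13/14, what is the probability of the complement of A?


P(A') = 1 - P(A) = 1 - 13/14 = 1/14

1/14


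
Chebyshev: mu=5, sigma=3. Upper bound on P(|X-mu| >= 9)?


k = 9/3 = 3
Chebyshev: P(|X-mu| >= k*sigma) <= 1/k^2 = 1/3^2 = 1/9

1/9


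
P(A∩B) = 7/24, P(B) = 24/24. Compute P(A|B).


P(A|B) = P(A∩B)/P(B) = (7/24)/(24/24) = 7/24

7/24


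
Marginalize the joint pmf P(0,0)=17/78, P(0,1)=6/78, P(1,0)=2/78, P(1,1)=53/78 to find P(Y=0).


P(Y=0) = P(0,0)+P(1,0) = 17/78 + 2/78 = 19/78

19/78


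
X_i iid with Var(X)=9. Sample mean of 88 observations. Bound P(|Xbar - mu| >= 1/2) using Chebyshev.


Var(Xbar) = Var(X)/n = 9/88
Chebyshev: P(|Xbar-mu| >= 1/2) <= Var(Xbar)/(1/2)^2 = (9/88)/(1/4) = 9/22

9/22


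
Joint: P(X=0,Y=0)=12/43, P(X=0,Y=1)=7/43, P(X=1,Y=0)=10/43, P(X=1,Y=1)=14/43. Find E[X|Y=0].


P(Y=0) = 22/43
E[X|Y=0] = (0*12 + 1*10)/22 = 10/22 = 5/11

5/11


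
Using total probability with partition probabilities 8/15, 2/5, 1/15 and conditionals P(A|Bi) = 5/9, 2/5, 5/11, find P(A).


P(A) = P(A|B1)P(B1) + P(A|B2)P(B2) + P(A|B3)P(B3)
= 5/9*8/15 + 2/5*2/5 + 5/11*1/15
= 8/27 + 4/25 + 1/33 = 3613/7425

3613/7425


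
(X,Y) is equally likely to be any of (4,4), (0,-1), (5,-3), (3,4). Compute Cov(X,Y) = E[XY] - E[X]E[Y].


E[X]=3, E[Y]=1, E[XY]=13/4
Cov(X,Y) = E[XY] - E[X]E[Y] = 13/4 - 3*1 = 1/4

1/4


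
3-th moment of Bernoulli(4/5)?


For Bernoulli: X in {0,1}
E[X^3] = 0^3*(1-4/5) + 1^3*4/5 = 4/5

4/5


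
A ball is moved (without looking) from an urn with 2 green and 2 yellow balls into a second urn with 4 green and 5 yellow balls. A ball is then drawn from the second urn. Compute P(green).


P(transfer green) = 2/4 = 1/2; P(transfer yellow) = 1/2
If green transferred: Urn II has 5 green of 10, so P(green|green moved) = 1/2
If yellow transferred: Urn II has 4 green of 10, so P(green|yellow moved) = 2/5
By total probability: P(green) = 1/2*1/2 + 1/2*2/5 = 9/20

9/20


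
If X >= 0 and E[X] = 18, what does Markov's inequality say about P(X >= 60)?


Markov: P(X >= a) <= E[X]/a
P(X >= 60) <= 18/60 = 3/10

3/10


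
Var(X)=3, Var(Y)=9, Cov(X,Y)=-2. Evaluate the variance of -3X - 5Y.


Var(-3X - 5Y) = (-3)^2*Var(X) + (-5)^2*Var(Y) + 2*(-3)*(-5)*Cov(X,Y)
= 9*3 + 25*9 + 30*(-2)
= 27 + 225 - 60 = 192

192


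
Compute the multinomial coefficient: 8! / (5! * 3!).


8! = 40320
Denominator: 5!=120 * 3!=6
Coefficient = 40320 / 720 = 56

56


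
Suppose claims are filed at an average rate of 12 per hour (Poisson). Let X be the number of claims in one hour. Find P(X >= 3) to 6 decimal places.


P(X>=3) = 1 - P(X<=2) = 1 - (e^(-12)*12^0/0! + e^(-12)*12^1/1! + e^(-12)*12^2/2!)
≈ 1 - (0.0000061442 + 0.0000737305 + 0.0004423833)
= 1 - 0.0005222580 = 0.9994777420
≈ 0.999478

0.999478


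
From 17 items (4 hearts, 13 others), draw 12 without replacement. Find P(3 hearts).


P(X=3) = C(4,3)*C(13,9) / C(17,12)
= 4*715 / 6188
= 2860/6188 = 55/119

55/119


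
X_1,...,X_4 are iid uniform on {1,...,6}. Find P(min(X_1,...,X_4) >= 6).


P(min >= 6) = P(all X_i >= 6) = (P(X_1 >= 6))^4
= (1/6)^4 = 1/1296

1/1296


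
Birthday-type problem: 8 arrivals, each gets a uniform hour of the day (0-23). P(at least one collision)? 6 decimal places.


P(all different) = prod((24-i)/24 for i=0..7) = 0.269399
P(at least one match) = 1 - 0.269399 = 0.730601

0.730601


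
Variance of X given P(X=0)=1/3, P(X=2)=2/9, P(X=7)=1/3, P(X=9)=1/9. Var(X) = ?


E[X] = 34/9, E[X^2] = 236/9
Var(X) = E[X^2] - (E[X])^2 = 236/9 - (34/9)^2 = 968/81

968/81


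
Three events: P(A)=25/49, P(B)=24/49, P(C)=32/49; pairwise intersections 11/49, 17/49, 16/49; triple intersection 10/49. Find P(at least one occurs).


P(A∪B∪C) = P(A)+P(B)+P(C) - P(AB)-P(AC)-P(BC) + P(ABC)
= 25/49+24/49+32/49 - 11/49-17/49-16/49 + 10/49
= 47/49

47/49


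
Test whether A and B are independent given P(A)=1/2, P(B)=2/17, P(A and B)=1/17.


P(A)*P(B) = 1/2*2/17 = 1/17
P(A∩B) = 1/17, which equals P(A)P(B), so independent

Yes, A and B are independent


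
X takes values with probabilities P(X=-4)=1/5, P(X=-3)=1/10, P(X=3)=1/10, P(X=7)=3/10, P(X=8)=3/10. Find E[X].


E[X] = sum(x * P(x))
= -4*1/5 - 3*1/10 + 3*1/10 + 7*3/10 + 8*3/10
= 37/10

37/10


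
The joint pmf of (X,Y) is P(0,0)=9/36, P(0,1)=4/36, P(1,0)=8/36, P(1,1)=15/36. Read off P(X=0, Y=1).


Read from table: P(X=0, Y=1) = 4/36 = 1/9

1/9


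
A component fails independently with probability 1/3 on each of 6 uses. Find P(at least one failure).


P(at least one) = 1 - P(none)
P(none) = (1 - 1/3)^6 = (2/3)^6 = 64/729
P(at least one) = 1 - 64/729 = 665/729

665/729


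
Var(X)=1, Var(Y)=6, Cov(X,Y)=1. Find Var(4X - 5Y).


Var(4X - 5Y) = 4^2*Var(X) + (-5)^2*Var(Y) + 2*4*(-5)*Cov(X,Y)
= 16*1 + 25*6 - 40*1
= 16 + 150 - 40 = 126

126


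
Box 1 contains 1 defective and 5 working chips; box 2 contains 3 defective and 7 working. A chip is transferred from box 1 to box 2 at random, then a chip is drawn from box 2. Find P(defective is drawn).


P(transfer defective) = 1/6; P(transfer working) = 5/6
If defective transferred: Urn II has 4 defective of 11, so P(defective|defective moved) = 4/11
If working transferred: Urn II has 3 defective of 11, so P(defective|working moved) = 3/11
By total probability: P(defective) = 1/6*4/11 + 5/6*3/11 = 19/66

19/66


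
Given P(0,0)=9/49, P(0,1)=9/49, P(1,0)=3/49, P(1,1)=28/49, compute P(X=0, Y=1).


Read from table: P(X=0, Y=1) = 9/49

9/49


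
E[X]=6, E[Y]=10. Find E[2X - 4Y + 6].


E[2X - 4Y + 6] = 2*E[X] - 4*E[Y] + 6
= (2)*(6) + (-4)*(10) + (6)
= 12 - 40 + 6 = -22

-22


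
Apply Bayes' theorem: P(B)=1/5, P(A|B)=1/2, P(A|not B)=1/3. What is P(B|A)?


P(A) = P(A|B)P(B) + P(A|B')P(B') = 1/2*1/5 + 1/3*4/5 = 11/30
P(B|A) = P(A|B)P(B)/P(A) = (1/10)/(11/30) = 3/11

3/11


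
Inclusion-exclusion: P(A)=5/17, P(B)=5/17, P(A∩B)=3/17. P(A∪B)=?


P(A∪B) = P(A) + P(B) - P(A∩B)
= 5/17 + 5/17 - 3/17 = 7/17

7/17


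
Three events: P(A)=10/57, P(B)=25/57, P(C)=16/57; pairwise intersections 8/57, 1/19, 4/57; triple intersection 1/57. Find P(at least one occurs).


P(A∪B∪C) = P(A)+P(B)+P(C) - P(AB)-P(AC)-P(BC) + P(ABC)
= 10/57+25/57+16/57 - 8/57-1/19-4/57 + 1/57
= 37/57

37/57


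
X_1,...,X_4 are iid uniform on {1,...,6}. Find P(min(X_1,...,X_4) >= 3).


P(min >= 3) = P(all X_i >= 3) = (P(X_1 >= 3))^4
= (4/6)^4 = (2/3)^4 = 16/81

16/81


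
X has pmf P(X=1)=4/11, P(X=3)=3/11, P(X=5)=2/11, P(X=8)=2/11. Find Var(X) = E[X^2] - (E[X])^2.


E[X] = 39/11, E[X^2] = 19
Var(X) = E[X^2] - (E[X])^2 = 19 - (39/11)^2 = 778/121

778/121


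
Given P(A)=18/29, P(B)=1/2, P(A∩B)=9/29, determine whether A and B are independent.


P(A)*P(B) = 18/29*1/2 = 9/29
P(A∩B) = 9/29, which equals P(A)P(B), so independent

Yes, A and B are independent


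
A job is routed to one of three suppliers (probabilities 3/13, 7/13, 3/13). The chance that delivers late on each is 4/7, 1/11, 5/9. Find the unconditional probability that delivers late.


P(A) = P(A|B1)P(B1) + P(A|B2)P(B2) + P(A|B3)P(B3)
= 4/7*3/13 + 1/11*7/13 + 5/9*3/13
= 12/91 + 7/143 + 5/39 = 928/3003

928/3003


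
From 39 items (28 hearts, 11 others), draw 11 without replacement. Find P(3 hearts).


P(X=3) = C(28,3)*C(11,8) / C(39,11)
= 3276*165 / 1676056044
= 540540/1676056044 = 3465/10743949

3465/10743949


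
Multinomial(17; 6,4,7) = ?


17! = 355687428096000
Denominator: 6!=720 * 4!=24 * 7!=5040
Coefficient = 355687428096000 / 87091200 = 4084080

4084080


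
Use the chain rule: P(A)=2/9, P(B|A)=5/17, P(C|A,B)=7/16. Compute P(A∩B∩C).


P(A∩B∩C) = P(A) * P(B|A) * P(C|A∩B)
= 2/9 * 5/17 * 7/16
= 10/153 * 7/16 = 35/1224

35/1224


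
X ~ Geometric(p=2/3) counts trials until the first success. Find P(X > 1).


P(X > 1) = P(first 1 trials all fail) = (1-p)^1 = (1/3)^1 = 1/3

1/3


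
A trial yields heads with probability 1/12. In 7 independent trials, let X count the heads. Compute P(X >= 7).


P(X>=7) = P(X=7)
= 1/35831808
= 1/35831808

1/35831808


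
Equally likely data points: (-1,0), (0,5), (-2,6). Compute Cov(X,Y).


E[X]=-1, E[Y]=11/3, E[XY]=-4
Cov(X,Y) = E[XY] - E[X]E[Y] = -4 + 1*11/3 = -1/3

-1/3


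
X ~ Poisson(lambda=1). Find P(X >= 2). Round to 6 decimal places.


P(X>=2) = 1 - P(X<=1) = 1 - (e^(-1)*1^0/0! + e^(-1)*1^1/1!)
≈ 1 - (0.3678794412 + 0.3678794412)
= 1 - 0.7357588824 = 0.2642411176
≈ 0.264241

0.264241


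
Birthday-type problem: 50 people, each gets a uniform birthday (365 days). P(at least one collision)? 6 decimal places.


P(all different) = prod((365-i)/365 for i=0..49) = 0.029626
P(at least one match) = 1 - 0.029626 = 0.970374

0.970374


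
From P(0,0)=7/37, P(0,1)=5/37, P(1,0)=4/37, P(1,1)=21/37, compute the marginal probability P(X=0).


P(X=0) = P(0,0)+P(0,1) = 7/37 + 5/37 = 12/37

12/37


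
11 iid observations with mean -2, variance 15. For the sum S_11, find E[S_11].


E[S_n] = n*E[X_1] = 11*-2 = -22

-22


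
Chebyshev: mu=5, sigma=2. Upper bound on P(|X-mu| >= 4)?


k = 4/2 = 2
Chebyshev: P(|X-mu| >= k*sigma) <= 1/k^2 = 1/2^2 = 1/4

1/4


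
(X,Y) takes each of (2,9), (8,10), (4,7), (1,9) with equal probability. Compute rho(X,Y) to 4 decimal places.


Cov(X,Y) = 0.9375, Var(X) = 7.1875, Var(Y) = 1.1875
rho = Cov/(sqrt(VarX)*sqrt(VarY)) = 0.3209

0.3209


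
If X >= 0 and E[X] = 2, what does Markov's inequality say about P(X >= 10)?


Markov: P(X >= a) <= E[X]/a
P(X >= 10) <= 2/10 = 1/5

1/5


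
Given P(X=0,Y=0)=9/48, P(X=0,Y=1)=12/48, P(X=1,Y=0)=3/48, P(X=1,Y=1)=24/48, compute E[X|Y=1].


P(Y=1) = 36/48
E[X|Y=1] = (0*12 + 1*24)/36 = 24/36 = 2/3

2/3


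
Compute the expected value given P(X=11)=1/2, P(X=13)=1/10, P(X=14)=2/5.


E[X] = sum(x * P(x))
= 11*1/2 + 13*1/10 + 14*2/5
= 62/5

62/5


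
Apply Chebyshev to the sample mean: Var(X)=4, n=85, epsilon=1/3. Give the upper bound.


Var(Xbar) = Var(X)/n = 4/85
Chebyshev: P(|Xbar-mu| >= 1/3) <= Var(Xbar)/(1/3)^2 = (4/85)/(1/9) = 36/85

36/85


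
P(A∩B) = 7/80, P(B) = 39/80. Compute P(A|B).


P(A|B) = P(A∩B)/P(B) = (7/80)/(39/80) = 7/39

7/39


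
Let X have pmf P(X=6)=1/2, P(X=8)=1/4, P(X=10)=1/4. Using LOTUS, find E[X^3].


E[X^3] = sum(g(x)*P(x))
= 216*1/2 + 512*1/4 + 1000*1/4
= 486

486


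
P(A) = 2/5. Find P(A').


P(A') = 1 - P(A) = 1 - 2/5 = 3/5

3/5


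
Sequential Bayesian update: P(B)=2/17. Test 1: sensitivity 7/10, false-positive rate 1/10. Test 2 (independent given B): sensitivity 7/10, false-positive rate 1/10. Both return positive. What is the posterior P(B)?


After test 1: P(+) = 7/10*2/17 + 1/10*15/17 = 29/170
P(B|+) = (7/85)/(29/170) = 14/29
After test 2 (use post1 as new prior): P(+) = 7/10*14/29 + 1/10*15/29 = 113/290
P(B|+,+) = (49/145)/(113/290) = 98/113

98/113


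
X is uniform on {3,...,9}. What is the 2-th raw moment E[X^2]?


E[X^2] = (1/7) * sum(x^2 for x=3..9)
= 280/7 = 40

40


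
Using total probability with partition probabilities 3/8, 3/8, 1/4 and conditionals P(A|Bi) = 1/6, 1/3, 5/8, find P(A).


P(A) = P(A|B1)P(B1) + P(A|B2)P(B2) + P(A|B3)P(B3)
= 1/6*3/8 + 1/3*3/8 + 5/8*1/4
= 1/16 + 1/8 + 5/32 = 11/32

11/32
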